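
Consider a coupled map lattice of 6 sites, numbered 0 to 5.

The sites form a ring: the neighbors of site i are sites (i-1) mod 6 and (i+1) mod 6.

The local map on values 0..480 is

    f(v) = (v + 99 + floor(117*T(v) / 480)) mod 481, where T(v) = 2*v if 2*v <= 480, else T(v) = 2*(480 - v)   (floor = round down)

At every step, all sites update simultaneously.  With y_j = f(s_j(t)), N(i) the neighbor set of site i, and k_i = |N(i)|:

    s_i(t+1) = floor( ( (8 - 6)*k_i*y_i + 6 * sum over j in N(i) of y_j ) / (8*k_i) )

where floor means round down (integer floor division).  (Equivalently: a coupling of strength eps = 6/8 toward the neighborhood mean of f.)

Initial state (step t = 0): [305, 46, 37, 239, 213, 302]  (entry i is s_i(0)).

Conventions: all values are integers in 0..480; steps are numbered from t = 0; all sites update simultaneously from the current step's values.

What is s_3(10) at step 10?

Answer: s_3(10) = 195

Derivation:
t=0: [305, 46, 37, 239, 213, 302]
t=1: [66, 102, 271, 326, 276, 160]
t=2: [269, 313, 218, 359, 252, 335]
t=3: [130, 337, 123, 340, 137, 355]
t=4: [94, 220, 89, 225, 97, 231]
t=5: [385, 282, 379, 286, 388, 290]
t=6: [191, 154, 370, 155, 192, 37]
t=7: [276, 241, 256, 241, 277, 326]
t=8: [296, 465, 458, 465, 296, 360]
t=9: [48, 55, 89, 55, 48, 11]
t=10: [153, 195, 192, 195, 153, 156]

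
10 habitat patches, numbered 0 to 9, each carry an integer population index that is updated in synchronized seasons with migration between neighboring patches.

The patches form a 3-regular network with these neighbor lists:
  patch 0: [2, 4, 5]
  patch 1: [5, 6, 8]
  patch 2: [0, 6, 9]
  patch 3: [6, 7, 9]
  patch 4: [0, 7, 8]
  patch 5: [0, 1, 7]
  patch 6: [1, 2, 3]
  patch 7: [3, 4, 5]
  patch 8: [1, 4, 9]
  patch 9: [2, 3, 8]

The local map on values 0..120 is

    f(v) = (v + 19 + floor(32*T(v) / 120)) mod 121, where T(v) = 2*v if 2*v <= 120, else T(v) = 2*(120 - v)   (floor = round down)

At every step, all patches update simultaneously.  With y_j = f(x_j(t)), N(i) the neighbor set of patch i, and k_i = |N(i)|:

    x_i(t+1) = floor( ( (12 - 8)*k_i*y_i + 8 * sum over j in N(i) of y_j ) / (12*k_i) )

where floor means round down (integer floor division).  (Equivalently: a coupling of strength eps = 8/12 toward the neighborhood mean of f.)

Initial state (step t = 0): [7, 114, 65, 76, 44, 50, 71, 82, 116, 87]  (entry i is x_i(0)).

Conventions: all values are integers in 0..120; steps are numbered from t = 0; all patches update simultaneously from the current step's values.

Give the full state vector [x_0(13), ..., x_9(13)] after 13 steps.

Answer: [64, 67, 69, 69, 65, 63, 70, 64, 69, 72]

Derivation:
t=0: [7, 114, 65, 76, 44, 50, 71, 82, 116, 87]
t=1: [75, 55, 70, 65, 38, 41, 93, 66, 28, 55]
t=2: [100, 67, 88, 86, 90, 101, 75, 97, 83, 98]
t=3: [6, 66, 30, 30, 4, 31, 65, 5, 27, 3]
t=4: [44, 90, 58, 57, 33, 59, 91, 43, 55, 49]
t=5: [92, 49, 76, 75, 83, 75, 49, 91, 71, 101]
t=6: [53, 104, 63, 63, 27, 62, 104, 53, 61, 81]
t=7: [96, 54, 88, 88, 89, 83, 55, 96, 79, 114]
t=8: [3, 83, 28, 28, 30, 25, 58, 3, 66, 32]
t=9: [48, 61, 64, 64, 57, 29, 62, 48, 67, 74]
t=10: [93, 101, 108, 108, 101, 86, 111, 93, 112, 114]
t=11: [6, 9, 11, 11, 8, 4, 11, 6, 12, 13]
t=12: [29, 32, 34, 34, 31, 27, 34, 29, 34, 36]
t=13: [64, 67, 69, 69, 65, 63, 70, 64, 69, 72]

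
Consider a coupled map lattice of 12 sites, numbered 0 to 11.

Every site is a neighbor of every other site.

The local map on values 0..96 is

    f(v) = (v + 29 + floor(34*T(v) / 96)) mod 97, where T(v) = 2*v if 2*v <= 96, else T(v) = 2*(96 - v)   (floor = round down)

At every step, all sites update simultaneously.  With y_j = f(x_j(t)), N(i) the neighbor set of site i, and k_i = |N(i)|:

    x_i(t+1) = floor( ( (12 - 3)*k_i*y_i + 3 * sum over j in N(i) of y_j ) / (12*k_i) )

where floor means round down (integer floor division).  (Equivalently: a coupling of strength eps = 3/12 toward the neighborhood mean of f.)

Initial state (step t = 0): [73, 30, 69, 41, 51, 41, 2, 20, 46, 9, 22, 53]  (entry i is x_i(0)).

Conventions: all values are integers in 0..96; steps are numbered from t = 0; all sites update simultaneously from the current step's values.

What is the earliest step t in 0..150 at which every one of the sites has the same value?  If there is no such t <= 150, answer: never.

Simulating step by step:
t=0: [73, 30, 69, 41, 51, 41, 2, 20, 46, 9, 22, 53]  (not all equal)
t=1: [23, 66, 22, 9, 18, 9, 31, 54, 15, 40, 56, 19]  (not all equal)
t=2: [61, 25, 59, 43, 54, 43, 70, 22, 51, 11, 23, 56]  (not all equal)
t=3: [20, 59, 20, 11, 19, 11, 22, 56, 18, 42, 57, 19]  (not all equal)
t=4: [57, 24, 57, 45, 56, 45, 59, 23, 54, 13, 23, 56]  (not all equal)
t=5: [20, 59, 20, 14, 20, 14, 20, 57, 19, 45, 57, 20]  (not all equal)
t=6: [58, 24, 58, 50, 58, 50, 58, 23, 56, 18, 23, 58]  (not all equal)
t=7: [20, 59, 20, 19, 20, 19, 20, 58, 20, 51, 58, 20]  (not all equal)
t=8: [58, 25, 58, 57, 58, 57, 58, 24, 58, 22, 24, 58]  (not all equal)
t=9: [20, 60, 20, 20, 20, 20, 20, 60, 20, 57, 60, 20]  (not all equal)
t=10: [58, 25, 58, 58, 58, 58, 58, 25, 58, 24, 25, 58]  (not all equal)
t=11: [20, 60, 20, 20, 20, 20, 20, 60, 20, 60, 60, 20]  (not all equal)
t=12: [58, 25, 58, 58, 58, 58, 58, 25, 58, 25, 25, 58]  (not all equal)
t=13: [21, 61, 21, 21, 21, 21, 21, 61, 21, 61, 61, 21]  (not all equal)
t=14: [59, 25, 59, 59, 59, 59, 59, 25, 59, 25, 25, 59]  (not all equal)
t=15: [21, 61, 21, 21, 21, 21, 21, 61, 21, 61, 61, 21]  (not all equal)

Answer: never
Key observation: The state at step 13 reappears at step 15 — the system is in a cycle of period 2 from step 13 on.  No step 0..15 is synchronized, and the cycle repeats forever, so no step up to 150 (or ever) has all sites equal.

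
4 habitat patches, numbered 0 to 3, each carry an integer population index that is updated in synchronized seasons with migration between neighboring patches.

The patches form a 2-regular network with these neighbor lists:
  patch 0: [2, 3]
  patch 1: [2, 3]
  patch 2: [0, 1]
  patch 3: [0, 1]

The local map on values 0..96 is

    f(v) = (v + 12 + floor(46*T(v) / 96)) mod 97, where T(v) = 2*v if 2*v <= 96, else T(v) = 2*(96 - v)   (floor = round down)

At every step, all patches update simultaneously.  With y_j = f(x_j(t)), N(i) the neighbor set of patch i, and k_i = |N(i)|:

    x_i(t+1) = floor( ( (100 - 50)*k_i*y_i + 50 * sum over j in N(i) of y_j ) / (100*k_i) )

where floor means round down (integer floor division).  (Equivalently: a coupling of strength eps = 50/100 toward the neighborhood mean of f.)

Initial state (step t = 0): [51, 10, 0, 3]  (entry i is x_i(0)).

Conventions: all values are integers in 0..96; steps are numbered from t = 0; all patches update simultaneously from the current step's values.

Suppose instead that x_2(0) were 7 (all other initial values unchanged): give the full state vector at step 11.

Simulating step by step:
t=0: [51, 10, 7, 3]
t=1: [15, 26, 22, 18]
t=2: [46, 56, 53, 49]
t=3: [7, 9, 8, 8]
t=4: [26, 28, 27, 27]
t=5: [63, 65, 64, 64]
t=6: [9, 9, 9, 9]
t=7: [29, 29, 29, 29]
t=8: [68, 68, 68, 68]
t=9: [9, 9, 9, 9]
t=10: [29, 29, 29, 29]
t=11: [68, 68, 68, 68]

Answer: [68, 68, 68, 68]
Key observation: This trace re-runs the system from the modified initial state.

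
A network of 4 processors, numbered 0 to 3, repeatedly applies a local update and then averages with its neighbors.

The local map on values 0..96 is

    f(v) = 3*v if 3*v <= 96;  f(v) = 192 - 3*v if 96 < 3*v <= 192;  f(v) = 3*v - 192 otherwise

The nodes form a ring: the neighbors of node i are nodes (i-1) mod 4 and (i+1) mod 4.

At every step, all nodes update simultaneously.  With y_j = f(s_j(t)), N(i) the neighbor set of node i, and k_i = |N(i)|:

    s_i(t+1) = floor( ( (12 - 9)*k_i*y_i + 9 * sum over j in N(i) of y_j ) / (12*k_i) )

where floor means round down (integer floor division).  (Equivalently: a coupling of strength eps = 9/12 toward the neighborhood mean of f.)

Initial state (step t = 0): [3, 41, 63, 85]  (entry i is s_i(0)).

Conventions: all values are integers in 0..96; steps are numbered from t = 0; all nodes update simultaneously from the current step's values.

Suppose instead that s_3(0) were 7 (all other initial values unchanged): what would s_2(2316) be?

Answer: s_2(2316) = 38
Key observation: The state at step 40, [30, 12, 30, 12], reappears at step 46: the system is in a cycle of period 6 from step 40 on.  Therefore the state at step 2316 equals the state at step 40 + ((2316 - 40) mod 6) = 42, which is [38, 42, 38, 42].

Derivation:
t=0: [3, 41, 63, 7]
t=1: [36, 21, 34, 9]
t=2: [54, 81, 56, 72]
t=3: [35, 33, 34, 26]
t=4: [85, 89, 86, 85]
t=5: [67, 67, 68, 64]
t=6: [5, 10, 6, 7]
t=7: [22, 19, 23, 17]
t=8: [57, 64, 57, 63]
t=9: [6, 15, 6, 16]
t=10: [39, 24, 39, 25]
t=11: [73, 74, 73, 75]
t=12: [30, 27, 30, 28]
t=13: [84, 87, 84, 88]
t=14: [67, 62, 67, 63]
t=15: [5, 8, 5, 7]
t=16: [20, 17, 20, 16]
t=17: [52, 57, 52, 57]
t=18: [24, 32, 24, 32]
t=19: [90, 78, 90, 78]
t=20: [51, 69, 51, 69]
t=21: [21, 33, 21, 33]
t=22: [85, 70, 85, 70]
t=23: [29, 51, 29, 51]
t=24: [51, 75, 51, 75]
t=25: [34, 37, 34, 37]
t=26: [83, 87, 83, 87]
t=27: [66, 60, 66, 60]
t=28: [10, 7, 10, 7]
t=29: [23, 27, 23, 27]
t=30: [78, 72, 78, 72]
t=31: [28, 37, 28, 37]
t=32: [81, 83, 81, 83]
t=33: [55, 52, 55, 52]
t=34: [33, 29, 33, 29]
t=35: [88, 91, 88, 91]
t=36: [78, 74, 78, 74]
t=37: [33, 39, 33, 39]
t=38: [79, 88, 79, 88]
t=39: [65, 51, 65, 51]
t=40: [30, 12, 30, 12]
t=41: [49, 76, 49, 76]
t=42: [38, 42, 38, 42]
t=43: [69, 75, 69, 75]
t=44: [28, 19, 28, 19]
t=45: [63, 77, 63, 77]
t=46: [30, 12, 30, 12]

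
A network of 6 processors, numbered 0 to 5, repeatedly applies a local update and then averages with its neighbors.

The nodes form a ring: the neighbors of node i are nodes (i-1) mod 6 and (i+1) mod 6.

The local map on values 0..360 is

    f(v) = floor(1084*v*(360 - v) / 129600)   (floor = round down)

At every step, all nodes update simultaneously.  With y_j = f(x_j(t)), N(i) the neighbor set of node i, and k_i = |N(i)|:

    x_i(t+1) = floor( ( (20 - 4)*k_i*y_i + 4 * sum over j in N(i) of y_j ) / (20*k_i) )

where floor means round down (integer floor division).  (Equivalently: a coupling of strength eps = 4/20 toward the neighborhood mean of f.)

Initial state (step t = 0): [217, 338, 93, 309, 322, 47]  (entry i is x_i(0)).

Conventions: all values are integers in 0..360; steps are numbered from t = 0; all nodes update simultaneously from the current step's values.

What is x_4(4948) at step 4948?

Simulating step by step:
t=0: [217, 338, 93, 309, 322, 47]
t=1: [225, 96, 184, 135, 107, 134]
t=2: [249, 221, 262, 252, 231, 250]
t=3: [233, 249, 219, 227, 244, 232]
t=4: [245, 235, 254, 251, 238, 246]
t=5: [235, 242, 227, 229, 239, 234]
t=6: [244, 240, 250, 249, 242, 245]
t=7: [236, 238, 231, 231, 237, 235]
t=8: [243, 242, 248, 248, 243, 244]
t=9: [237, 237, 232, 232, 236, 236]
t=10: [243, 243, 247, 247, 244, 243]
t=11: [237, 236, 233, 233, 235, 236]
t=12: [243, 244, 246, 246, 245, 244]
t=13: [236, 235, 234, 234, 235, 236]
t=14: [244, 245, 245, 245, 245, 244]
t=15: [235, 235, 235, 235, 235, 235]
t=16: [245, 245, 245, 245, 245, 245]
t=17: [235, 235, 235, 235, 235, 235]

Answer: x_4(4948) = 245
Key observation: The state at step 15, [235, 235, 235, 235, 235, 235], reappears at step 17: the system is in a cycle of period 2 from step 15 on.  Therefore the state at step 4948 equals the state at step 15 + ((4948 - 15) mod 2) = 16, which is [245, 245, 245, 245, 245, 245].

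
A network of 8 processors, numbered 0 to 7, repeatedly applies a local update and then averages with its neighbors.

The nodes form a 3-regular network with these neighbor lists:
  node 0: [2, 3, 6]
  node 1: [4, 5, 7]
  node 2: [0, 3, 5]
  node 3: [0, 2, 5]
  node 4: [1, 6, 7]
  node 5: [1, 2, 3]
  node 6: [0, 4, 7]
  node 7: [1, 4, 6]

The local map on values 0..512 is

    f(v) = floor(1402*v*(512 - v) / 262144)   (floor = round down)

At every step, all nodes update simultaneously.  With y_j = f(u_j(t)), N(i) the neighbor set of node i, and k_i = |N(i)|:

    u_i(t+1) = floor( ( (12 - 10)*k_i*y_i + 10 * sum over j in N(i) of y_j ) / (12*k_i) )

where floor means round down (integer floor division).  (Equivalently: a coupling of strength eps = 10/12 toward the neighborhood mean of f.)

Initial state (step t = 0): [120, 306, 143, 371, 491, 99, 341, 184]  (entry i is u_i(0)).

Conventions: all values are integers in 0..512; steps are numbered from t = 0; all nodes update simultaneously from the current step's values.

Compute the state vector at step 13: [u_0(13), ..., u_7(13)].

Answer: [324, 324, 324, 324, 324, 324, 324, 324]

Derivation:
t=0: [120, 306, 143, 371, 491, 99, 341, 184]
t=1: [284, 221, 254, 255, 278, 285, 226, 248]
t=2: [347, 346, 347, 347, 346, 347, 347, 345]
t=3: [306, 307, 306, 306, 307, 306, 306, 306]
t=4: [337, 336, 337, 337, 336, 336, 336, 336]
t=5: [315, 316, 315, 315, 316, 315, 315, 316]
t=6: [331, 331, 331, 331, 331, 331, 331, 331]
t=7: [320, 320, 320, 320, 320, 320, 320, 320]
t=8: [328, 328, 328, 328, 328, 328, 328, 328]
t=9: [322, 322, 322, 322, 322, 322, 322, 322]
t=10: [327, 327, 327, 327, 327, 327, 327, 327]
t=11: [323, 323, 323, 323, 323, 323, 323, 323]
t=12: [326, 326, 326, 326, 326, 326, 326, 326]
t=13: [324, 324, 324, 324, 324, 324, 324, 324]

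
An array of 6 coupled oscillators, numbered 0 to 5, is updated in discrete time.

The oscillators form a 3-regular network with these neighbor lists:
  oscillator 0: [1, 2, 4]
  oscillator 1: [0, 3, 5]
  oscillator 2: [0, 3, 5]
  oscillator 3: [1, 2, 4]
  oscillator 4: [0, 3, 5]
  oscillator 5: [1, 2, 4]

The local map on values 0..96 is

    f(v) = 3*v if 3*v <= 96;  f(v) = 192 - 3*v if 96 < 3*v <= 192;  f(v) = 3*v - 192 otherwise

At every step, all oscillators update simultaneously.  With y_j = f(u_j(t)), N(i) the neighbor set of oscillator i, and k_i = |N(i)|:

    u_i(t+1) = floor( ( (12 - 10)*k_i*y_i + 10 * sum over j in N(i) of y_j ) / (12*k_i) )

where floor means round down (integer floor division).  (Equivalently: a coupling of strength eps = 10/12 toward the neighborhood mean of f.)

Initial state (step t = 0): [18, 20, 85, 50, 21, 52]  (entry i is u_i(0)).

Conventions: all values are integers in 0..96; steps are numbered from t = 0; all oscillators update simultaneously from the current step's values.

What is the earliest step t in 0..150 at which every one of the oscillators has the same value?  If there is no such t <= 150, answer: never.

Simulating step by step:
t=0: [18, 20, 85, 50, 21, 52]  (not all equal)
t=1: [60, 46, 47, 58, 47, 57]  (not all equal)
t=2: [45, 23, 22, 46, 22, 46]  (not all equal)
t=3: [65, 57, 56, 64, 56, 64]  (not all equal)
t=4: [19, 4, 4, 19, 4, 19]  (not all equal)
t=5: [19, 49, 49, 19, 49, 19]  (not all equal)
t=6: [47, 55, 55, 47, 55, 47]  (not all equal)
t=7: [31, 47, 47, 31, 47, 31]  (not all equal)
t=8: [58, 86, 86, 58, 86, 58]  (not all equal)
t=9: [58, 26, 26, 58, 26, 58]  (not all equal)
t=10: [68, 28, 28, 68, 28, 68]  (not all equal)
t=11: [72, 24, 24, 72, 24, 72]  (not all equal)
t=12: [64, 32, 32, 64, 32, 64]  (not all equal)
t=13: [80, 16, 16, 80, 16, 80]  (not all equal)
t=14: [48, 48, 48, 48, 48, 48]  (all equal)

Answer: 14
Key observation: Synchronization is absorbing here: once all oscillators are equal they stay equal, and step 14 is the first all-equal step.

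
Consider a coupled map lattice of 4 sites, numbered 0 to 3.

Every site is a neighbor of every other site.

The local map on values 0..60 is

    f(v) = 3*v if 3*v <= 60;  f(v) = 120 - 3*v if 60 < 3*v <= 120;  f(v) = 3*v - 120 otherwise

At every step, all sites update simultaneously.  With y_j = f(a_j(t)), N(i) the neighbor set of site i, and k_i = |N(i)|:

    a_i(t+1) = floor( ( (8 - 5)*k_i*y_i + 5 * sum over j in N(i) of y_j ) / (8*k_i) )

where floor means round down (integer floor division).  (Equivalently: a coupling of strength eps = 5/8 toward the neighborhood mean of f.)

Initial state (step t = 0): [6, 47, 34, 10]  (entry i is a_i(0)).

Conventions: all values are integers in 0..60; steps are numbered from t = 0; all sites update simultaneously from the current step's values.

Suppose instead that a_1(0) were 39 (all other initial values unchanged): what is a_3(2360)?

Simulating step by step:
t=0: [6, 39, 34, 10]
t=1: [17, 14, 17, 19]
t=2: [50, 48, 50, 51]
t=3: [29, 28, 29, 29]
t=4: [33, 34, 33, 33]
t=5: [20, 19, 20, 20]
t=6: [59, 58, 59, 59]
t=7: [56, 55, 56, 56]
t=8: [47, 46, 47, 47]
t=9: [20, 19, 20, 20]

Answer: a_3(2360) = 47
Key observation: The state at step 5, [20, 19, 20, 20], reappears at step 9: the system is in a cycle of period 4 from step 5 on.  Therefore the state at step 2360 equals the state at step 5 + ((2360 - 5) mod 4) = 8, which is [47, 46, 47, 47].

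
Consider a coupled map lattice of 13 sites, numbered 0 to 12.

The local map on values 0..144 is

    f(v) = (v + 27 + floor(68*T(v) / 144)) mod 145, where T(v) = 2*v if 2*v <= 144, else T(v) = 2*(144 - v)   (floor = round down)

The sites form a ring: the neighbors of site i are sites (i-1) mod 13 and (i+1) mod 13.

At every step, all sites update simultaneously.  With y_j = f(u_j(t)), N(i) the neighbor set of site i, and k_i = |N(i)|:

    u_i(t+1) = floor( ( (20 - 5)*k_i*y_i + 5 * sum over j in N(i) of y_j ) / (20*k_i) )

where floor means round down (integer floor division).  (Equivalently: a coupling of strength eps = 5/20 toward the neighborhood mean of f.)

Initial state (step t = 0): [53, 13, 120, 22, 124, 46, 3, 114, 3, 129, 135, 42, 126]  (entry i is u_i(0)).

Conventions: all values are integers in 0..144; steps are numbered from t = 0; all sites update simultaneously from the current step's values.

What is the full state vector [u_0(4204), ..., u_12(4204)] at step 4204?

Simulating step by step:
t=0: [53, 13, 120, 22, 124, 46, 3, 114, 3, 129, 135, 42, 126]
t=1: [107, 58, 33, 57, 41, 94, 41, 26, 30, 25, 35, 87, 48]
t=2: [49, 118, 102, 127, 99, 43, 92, 81, 82, 78, 83, 43, 95]
t=3: [97, 36, 23, 24, 34, 88, 33, 22, 22, 22, 33, 88, 46]
t=4: [43, 84, 74, 75, 81, 39, 79, 71, 69, 71, 79, 42, 92]
t=5: [88, 33, 22, 22, 32, 82, 31, 19, 17, 19, 32, 86, 44]
t=6: [41, 79, 71, 71, 78, 38, 75, 65, 60, 65, 77, 41, 89]
t=7: [85, 32, 20, 20, 31, 80, 30, 26, 109, 26, 30, 85, 43]
t=8: [41, 77, 68, 67, 76, 38, 76, 71, 37, 71, 76, 40, 88]
t=9: [85, 31, 14, 13, 30, 80, 31, 30, 78, 30, 32, 83, 42]
t=10: [40, 74, 57, 56, 73, 38, 78, 77, 37, 77, 80, 41, 86]
t=11: [83, 46, 122, 121, 45, 80, 31, 31, 79, 31, 32, 85, 42]
t=12: [44, 92, 35, 35, 91, 41, 78, 78, 38, 79, 80, 41, 86]
t=13: [89, 43, 86, 86, 42, 85, 32, 31, 80, 31, 32, 85, 43]
t=14: [44, 88, 33, 32, 86, 41, 80, 79, 38, 79, 80, 41, 88]
t=15: [89, 41, 82, 80, 40, 85, 32, 31, 80, 31, 32, 85, 43]
t=16: [43, 85, 32, 32, 83, 40, 80, 79, 38, 79, 80, 41, 88]
t=17: [88, 41, 80, 80, 40, 83, 32, 31, 80, 31, 32, 85, 43]
t=18: [43, 85, 32, 32, 83, 40, 80, 79, 38, 79, 80, 41, 88]

Answer: [43, 85, 32, 32, 83, 40, 80, 79, 38, 79, 80, 41, 88]
Key observation: The state at step 16, [43, 85, 32, 32, 83, 40, 80, 79, 38, 79, 80, 41, 88], reappears at step 18: the system is in a cycle of period 2 from step 16 on.  Therefore the state at step 4204 equals the state at step 16 + ((4204 - 16) mod 2) = 16, which is [43, 85, 32, 32, 83, 40, 80, 79, 38, 79, 80, 41, 88].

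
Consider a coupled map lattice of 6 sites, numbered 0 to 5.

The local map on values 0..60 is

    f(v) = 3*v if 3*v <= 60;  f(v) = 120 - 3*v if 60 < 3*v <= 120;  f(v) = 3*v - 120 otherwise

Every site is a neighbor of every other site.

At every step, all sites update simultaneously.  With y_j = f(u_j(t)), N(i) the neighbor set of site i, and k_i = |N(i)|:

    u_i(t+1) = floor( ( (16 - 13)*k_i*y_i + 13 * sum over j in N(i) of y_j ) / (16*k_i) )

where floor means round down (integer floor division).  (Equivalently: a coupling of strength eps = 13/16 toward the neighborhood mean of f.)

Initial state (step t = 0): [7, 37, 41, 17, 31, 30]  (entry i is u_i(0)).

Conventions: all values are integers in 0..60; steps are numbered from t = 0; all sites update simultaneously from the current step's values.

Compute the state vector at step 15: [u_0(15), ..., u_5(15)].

Simulating step by step:
t=0: [7, 37, 41, 17, 31, 30]
t=1: [23, 23, 22, 24, 23, 23]
t=2: [51, 51, 51, 50, 51, 51]
t=3: [32, 32, 32, 32, 32, 32]
t=4: [24, 24, 24, 24, 24, 24]
t=5: [48, 48, 48, 48, 48, 48]
t=6: [24, 24, 24, 24, 24, 24]
t=7: [48, 48, 48, 48, 48, 48]
t=8: [24, 24, 24, 24, 24, 24]
t=9: [48, 48, 48, 48, 48, 48]
t=10: [24, 24, 24, 24, 24, 24]
t=11: [48, 48, 48, 48, 48, 48]
t=12: [24, 24, 24, 24, 24, 24]
t=13: [48, 48, 48, 48, 48, 48]
t=14: [24, 24, 24, 24, 24, 24]
t=15: [48, 48, 48, 48, 48, 48]

Answer: [48, 48, 48, 48, 48, 48]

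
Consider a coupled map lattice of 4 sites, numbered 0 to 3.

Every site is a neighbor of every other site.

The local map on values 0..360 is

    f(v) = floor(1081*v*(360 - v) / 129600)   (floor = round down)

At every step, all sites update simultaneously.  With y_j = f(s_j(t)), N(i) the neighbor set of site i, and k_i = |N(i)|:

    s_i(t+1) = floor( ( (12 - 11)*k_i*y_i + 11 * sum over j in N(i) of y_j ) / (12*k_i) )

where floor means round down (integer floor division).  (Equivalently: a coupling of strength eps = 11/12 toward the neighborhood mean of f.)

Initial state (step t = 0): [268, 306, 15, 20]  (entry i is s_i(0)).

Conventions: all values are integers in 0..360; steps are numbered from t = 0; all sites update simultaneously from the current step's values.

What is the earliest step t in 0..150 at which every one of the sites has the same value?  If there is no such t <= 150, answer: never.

Answer: 4
Key observation: Synchronization is absorbing here: once all sites are equal they stay equal, and step 4 is the first all-equal step.

Derivation:
t=0: [268, 306, 15, 20]  (not all equal)
t=1: [89, 104, 125, 122]  (not all equal)
t=2: [233, 228, 223, 224]  (not all equal)
t=3: [252, 251, 250, 250]  (not all equal)
t=4: [228, 228, 228, 228]  (all equal)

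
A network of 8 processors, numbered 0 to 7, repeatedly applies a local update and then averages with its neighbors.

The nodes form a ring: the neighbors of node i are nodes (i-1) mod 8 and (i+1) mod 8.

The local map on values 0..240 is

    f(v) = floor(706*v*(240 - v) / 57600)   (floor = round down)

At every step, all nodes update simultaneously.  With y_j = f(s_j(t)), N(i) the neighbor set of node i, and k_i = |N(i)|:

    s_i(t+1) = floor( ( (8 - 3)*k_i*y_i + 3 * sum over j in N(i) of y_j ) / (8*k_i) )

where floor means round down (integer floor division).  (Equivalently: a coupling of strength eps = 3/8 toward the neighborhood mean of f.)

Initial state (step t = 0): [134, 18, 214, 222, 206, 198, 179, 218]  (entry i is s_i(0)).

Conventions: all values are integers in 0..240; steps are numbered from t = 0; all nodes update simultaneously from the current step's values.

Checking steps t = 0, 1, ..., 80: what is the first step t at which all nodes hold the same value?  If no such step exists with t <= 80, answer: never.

Answer: never
Key observation: The state at step 17 reappears at step 19 — the system is in a cycle of period 2 from step 17 on.  No step 0..19 is synchronized, and the cycle repeats forever, so no step up to 80 (or ever) has all nodes equal.

Derivation:
t=0: [134, 18, 214, 222, 206, 198, 179, 218]  (not all equal)
t=1: [128, 75, 60, 58, 81, 104, 112, 93]  (not all equal)
t=2: [169, 151, 135, 134, 154, 170, 173, 170]  (not all equal)
t=3: [149, 162, 171, 171, 161, 147, 143, 144]  (not all equal)
t=4: [164, 154, 145, 146, 155, 165, 169, 168]  (not all equal)
t=5: [153, 161, 166, 166, 160, 152, 147, 148]  (not all equal)
t=6: [162, 155, 150, 151, 156, 162, 166, 165]  (not all equal)
t=7: [154, 160, 164, 163, 159, 154, 150, 151]  (not all equal)
t=8: [161, 156, 152, 153, 157, 161, 164, 163]  (not all equal)
t=9: [155, 159, 162, 162, 159, 155, 152, 153]  (not all equal)
t=10: [160, 157, 154, 154, 157, 160, 162, 162]  (not all equal)
t=11: [156, 159, 161, 161, 159, 156, 154, 154]  (not all equal)
t=12: [159, 157, 155, 155, 157, 159, 161, 161]  (not all equal)
t=13: [157, 159, 160, 160, 159, 157, 155, 155]  (not all equal)
t=14: [159, 157, 156, 156, 157, 159, 160, 160]  (not all equal)
t=15: [157, 158, 159, 159, 158, 157, 156, 156]  (not all equal)
t=16: [159, 158, 157, 157, 158, 159, 159, 159]  (not all equal)
t=17: [157, 158, 158, 158, 158, 157, 157, 157]  (not all equal)
t=18: [158, 158, 158, 158, 158, 158, 159, 159]  (not all equal)
t=19: [157, 158, 158, 158, 158, 157, 157, 157]  (not all equal)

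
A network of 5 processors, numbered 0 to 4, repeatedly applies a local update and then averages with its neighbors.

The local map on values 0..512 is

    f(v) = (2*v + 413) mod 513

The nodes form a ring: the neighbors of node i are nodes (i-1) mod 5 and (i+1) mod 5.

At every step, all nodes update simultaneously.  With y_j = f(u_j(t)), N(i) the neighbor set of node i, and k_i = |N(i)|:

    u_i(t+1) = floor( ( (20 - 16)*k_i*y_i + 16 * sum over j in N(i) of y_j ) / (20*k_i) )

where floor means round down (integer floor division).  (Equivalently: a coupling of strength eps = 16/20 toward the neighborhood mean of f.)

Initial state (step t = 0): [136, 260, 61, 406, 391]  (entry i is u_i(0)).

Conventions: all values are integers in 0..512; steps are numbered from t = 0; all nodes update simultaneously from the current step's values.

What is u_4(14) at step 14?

Answer: u_4(14) = 345

Derivation:
t=0: [136, 260, 61, 406, 391]
t=1: [270, 161, 252, 116, 182]
t=2: [282, 382, 222, 293, 281]
t=3: [338, 353, 323, 419, 472]
t=4: [182, 57, 133, 190, 181]
t=5: [163, 174, 150, 227, 270]
t=6: [320, 220, 280, 326, 320]
t=7: [152, 262, 243, 202, 31]
t=8: [400, 320, 368, 405, 298]
t=9: [246, 129, 114, 287, 252]
t=10: [303, 239, 278, 307, 427]
t=11: [348, 460, 242, 279, 251]
t=12: [300, 248, 382, 406, 296]
t=13: [455, 339, 268, 297, 378]
t=14: [142, 306, 310, 330, 345]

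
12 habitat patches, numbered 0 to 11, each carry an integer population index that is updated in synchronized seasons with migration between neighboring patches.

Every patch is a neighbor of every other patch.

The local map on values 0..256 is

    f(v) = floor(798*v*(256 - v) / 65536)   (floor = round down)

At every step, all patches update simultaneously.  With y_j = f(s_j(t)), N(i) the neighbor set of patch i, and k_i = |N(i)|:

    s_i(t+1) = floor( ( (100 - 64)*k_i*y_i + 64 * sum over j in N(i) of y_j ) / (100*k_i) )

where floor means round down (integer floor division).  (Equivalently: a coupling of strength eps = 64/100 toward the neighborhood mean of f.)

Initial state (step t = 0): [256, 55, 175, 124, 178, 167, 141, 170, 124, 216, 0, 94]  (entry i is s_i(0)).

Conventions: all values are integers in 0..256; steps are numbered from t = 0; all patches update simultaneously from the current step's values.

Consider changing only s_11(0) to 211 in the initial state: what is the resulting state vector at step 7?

Answer: [144, 144, 144, 144, 144, 144, 144, 144, 144, 144, 144, 144]
Key observation: This trace re-runs the system from the modified initial state.

Derivation:
t=0: [256, 55, 175, 124, 178, 167, 141, 170, 124, 216, 0, 211]
t=1: [95, 136, 147, 155, 146, 150, 155, 149, 155, 127, 95, 130]
t=2: [190, 194, 193, 192, 193, 192, 192, 193, 192, 194, 190, 194]
t=3: [149, 147, 148, 148, 148, 148, 148, 148, 148, 147, 149, 147]
t=4: [194, 194, 194, 194, 194, 194, 194, 194, 194, 194, 194, 194]
t=5: [146, 146, 146, 146, 146, 146, 146, 146, 146, 146, 146, 146]
t=6: [195, 195, 195, 195, 195, 195, 195, 195, 195, 195, 195, 195]
t=7: [144, 144, 144, 144, 144, 144, 144, 144, 144, 144, 144, 144]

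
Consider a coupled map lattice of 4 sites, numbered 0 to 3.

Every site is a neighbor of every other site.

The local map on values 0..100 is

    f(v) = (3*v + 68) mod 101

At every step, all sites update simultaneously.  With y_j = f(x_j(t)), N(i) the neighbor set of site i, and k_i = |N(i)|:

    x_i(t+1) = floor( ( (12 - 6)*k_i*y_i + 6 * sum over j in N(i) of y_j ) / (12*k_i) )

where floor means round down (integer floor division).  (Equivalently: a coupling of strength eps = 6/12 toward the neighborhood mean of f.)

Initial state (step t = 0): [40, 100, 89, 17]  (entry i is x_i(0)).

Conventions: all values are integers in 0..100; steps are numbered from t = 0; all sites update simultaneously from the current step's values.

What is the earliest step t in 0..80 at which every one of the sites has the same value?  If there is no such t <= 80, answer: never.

Simulating step by step:
t=0: [40, 100, 89, 17]  (not all equal)
t=1: [62, 55, 44, 39]  (not all equal)
t=2: [61, 54, 77, 72]  (not all equal)
t=3: [59, 52, 75, 70]  (not all equal)
t=4: [53, 46, 69, 64]  (not all equal)
t=5: [35, 28, 51, 46]  (not all equal)
t=6: [48, 41, 30, 25]  (not all equal)
t=7: [36, 63, 52, 47]  (not all equal)
t=8: [51, 44, 33, 28]  (not all equal)
t=9: [45, 72, 61, 56]  (not all equal)
t=10: [28, 55, 44, 39]  (not all equal)
t=11: [61, 54, 77, 72]  (not all equal)

Answer: never
Key observation: The state at step 2 reappears at step 11 — the system is in a cycle of period 9 from step 2 on.  No step 0..11 is synchronized, and the cycle repeats forever, so no step up to 80 (or ever) has all sites equal.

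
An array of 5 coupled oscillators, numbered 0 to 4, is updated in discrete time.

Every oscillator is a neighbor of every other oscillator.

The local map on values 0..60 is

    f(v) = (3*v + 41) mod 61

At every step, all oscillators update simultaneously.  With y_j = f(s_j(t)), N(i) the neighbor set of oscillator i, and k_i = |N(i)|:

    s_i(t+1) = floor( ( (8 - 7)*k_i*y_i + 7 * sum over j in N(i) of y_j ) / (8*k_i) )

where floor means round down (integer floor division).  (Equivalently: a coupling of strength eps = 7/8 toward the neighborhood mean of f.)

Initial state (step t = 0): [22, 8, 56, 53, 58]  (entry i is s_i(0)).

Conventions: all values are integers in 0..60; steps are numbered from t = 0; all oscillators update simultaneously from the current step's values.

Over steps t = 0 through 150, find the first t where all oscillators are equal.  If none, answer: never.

Simulating step by step:
t=0: [22, 8, 56, 53, 58]  (not all equal)
t=1: [23, 26, 24, 25, 24]  (not all equal)
t=2: [53, 52, 53, 53, 53]  (not all equal)
t=3: [16, 16, 16, 16, 16]  (all equal)

Answer: 3
Key observation: Synchronization is absorbing here: once all oscillators are equal they stay equal, and step 3 is the first all-equal step.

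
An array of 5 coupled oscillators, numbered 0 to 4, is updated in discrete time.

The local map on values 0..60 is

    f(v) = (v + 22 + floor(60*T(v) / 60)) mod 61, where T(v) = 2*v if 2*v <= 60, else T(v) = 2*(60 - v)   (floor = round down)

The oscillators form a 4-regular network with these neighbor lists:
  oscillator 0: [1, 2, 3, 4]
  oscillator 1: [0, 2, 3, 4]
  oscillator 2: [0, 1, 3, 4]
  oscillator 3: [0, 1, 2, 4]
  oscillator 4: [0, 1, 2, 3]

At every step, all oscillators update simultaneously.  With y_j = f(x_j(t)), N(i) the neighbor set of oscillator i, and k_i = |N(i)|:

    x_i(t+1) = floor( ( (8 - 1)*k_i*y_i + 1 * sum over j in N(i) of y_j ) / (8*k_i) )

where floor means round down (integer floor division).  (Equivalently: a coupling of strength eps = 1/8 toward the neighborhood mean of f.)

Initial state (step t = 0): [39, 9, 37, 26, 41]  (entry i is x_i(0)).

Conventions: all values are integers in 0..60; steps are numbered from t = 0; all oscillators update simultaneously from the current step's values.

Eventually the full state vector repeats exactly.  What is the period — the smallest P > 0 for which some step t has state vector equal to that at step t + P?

Simulating step by step:
t=0: [39, 9, 37, 26, 41]
t=1: [42, 48, 43, 39, 40]
t=2: [38, 33, 38, 41, 40]
t=3: [43, 47, 43, 40, 41]
t=4: [38, 34, 38, 40, 39]
t=5: [43, 46, 43, 41, 42]
t=6: [38, 35, 38, 39, 38]
t=7: [43, 45, 43, 42, 43]
t=8: [37, 36, 37, 38, 37]
t=9: [44, 44, 44, 43, 44]
t=10: [37, 37, 37, 37, 37]
t=11: [44, 44, 44, 44, 44]
t=12: [37, 37, 37, 37, 37]

Answer: 2
Key observation: The state at step 10, [37, 37, 37, 37, 37], reappears at step 12 — and no state repeats earlier — so the cycle the system enters has period 2.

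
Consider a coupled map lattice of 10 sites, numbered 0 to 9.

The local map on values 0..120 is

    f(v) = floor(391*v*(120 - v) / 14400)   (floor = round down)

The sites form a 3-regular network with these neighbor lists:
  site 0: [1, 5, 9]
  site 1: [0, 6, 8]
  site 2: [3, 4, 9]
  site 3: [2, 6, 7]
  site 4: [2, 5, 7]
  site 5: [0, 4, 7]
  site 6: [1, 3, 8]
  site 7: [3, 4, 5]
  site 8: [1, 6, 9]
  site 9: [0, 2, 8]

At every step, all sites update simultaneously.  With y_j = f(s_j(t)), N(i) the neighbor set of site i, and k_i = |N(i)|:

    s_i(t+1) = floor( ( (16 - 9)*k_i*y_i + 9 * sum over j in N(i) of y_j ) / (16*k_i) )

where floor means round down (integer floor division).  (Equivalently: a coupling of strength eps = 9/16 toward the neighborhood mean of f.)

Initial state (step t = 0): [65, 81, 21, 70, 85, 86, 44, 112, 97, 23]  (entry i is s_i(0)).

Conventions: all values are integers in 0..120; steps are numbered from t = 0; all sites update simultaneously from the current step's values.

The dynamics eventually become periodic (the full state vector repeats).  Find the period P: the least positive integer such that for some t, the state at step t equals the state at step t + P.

Answer: 2
Key observation: The state at step 10, [97, 97, 97, 97, 97, 97, 97, 97, 97, 97], reappears at step 12 — and no state repeats earlier — so the cycle the system enters has period 2.

Derivation:
t=0: [65, 81, 21, 70, 85, 86, 44, 112, 97, 23]
t=1: [84, 83, 68, 73, 64, 72, 84, 58, 70, 66]
t=2: [86, 84, 95, 92, 96, 92, 86, 95, 90, 93]
t=3: [75, 79, 65, 69, 64, 68, 76, 65, 74, 70]
t=4: [91, 89, 96, 94, 96, 95, 90, 96, 91, 94]
t=5: [69, 72, 63, 65, 62, 64, 71, 63, 71, 67]
t=6: [95, 93, 96, 96, 97, 96, 94, 97, 94, 95]
t=7: [64, 66, 62, 62, 60, 61, 65, 60, 66, 64]
t=8: [96, 96, 97, 97, 97, 97, 96, 97, 96, 96]
t=9: [61, 62, 60, 60, 60, 60, 61, 60, 62, 61]
t=10: [97, 97, 97, 97, 97, 97, 97, 97, 97, 97]
t=11: [60, 60, 60, 60, 60, 60, 60, 60, 60, 60]
t=12: [97, 97, 97, 97, 97, 97, 97, 97, 97, 97]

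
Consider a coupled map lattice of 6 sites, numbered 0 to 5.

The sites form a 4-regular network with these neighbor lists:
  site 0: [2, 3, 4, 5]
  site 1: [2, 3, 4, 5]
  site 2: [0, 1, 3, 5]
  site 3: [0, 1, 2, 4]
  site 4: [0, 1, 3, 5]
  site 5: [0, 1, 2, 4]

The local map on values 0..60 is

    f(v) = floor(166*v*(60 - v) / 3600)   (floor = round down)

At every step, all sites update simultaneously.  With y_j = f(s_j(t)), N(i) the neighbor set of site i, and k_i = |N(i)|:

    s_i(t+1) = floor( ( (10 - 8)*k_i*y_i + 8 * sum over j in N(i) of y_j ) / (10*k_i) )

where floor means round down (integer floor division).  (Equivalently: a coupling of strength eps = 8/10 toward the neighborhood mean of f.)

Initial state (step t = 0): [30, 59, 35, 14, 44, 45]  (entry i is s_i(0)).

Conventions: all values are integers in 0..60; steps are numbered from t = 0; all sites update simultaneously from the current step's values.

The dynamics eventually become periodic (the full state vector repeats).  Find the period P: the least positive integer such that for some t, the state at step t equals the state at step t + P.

Answer: 2
Key observation: The state at step 4, [39, 39, 39, 39, 39, 39], reappears at step 6 — and no state repeats earlier — so the cycle the system enters has period 2.

Derivation:
t=0: [30, 59, 35, 14, 44, 45]
t=1: [34, 26, 28, 28, 27, 29]
t=2: [40, 40, 40, 40, 40, 40]
t=3: [36, 36, 36, 36, 36, 36]
t=4: [39, 39, 39, 39, 39, 39]
t=5: [37, 37, 37, 37, 37, 37]
t=6: [39, 39, 39, 39, 39, 39]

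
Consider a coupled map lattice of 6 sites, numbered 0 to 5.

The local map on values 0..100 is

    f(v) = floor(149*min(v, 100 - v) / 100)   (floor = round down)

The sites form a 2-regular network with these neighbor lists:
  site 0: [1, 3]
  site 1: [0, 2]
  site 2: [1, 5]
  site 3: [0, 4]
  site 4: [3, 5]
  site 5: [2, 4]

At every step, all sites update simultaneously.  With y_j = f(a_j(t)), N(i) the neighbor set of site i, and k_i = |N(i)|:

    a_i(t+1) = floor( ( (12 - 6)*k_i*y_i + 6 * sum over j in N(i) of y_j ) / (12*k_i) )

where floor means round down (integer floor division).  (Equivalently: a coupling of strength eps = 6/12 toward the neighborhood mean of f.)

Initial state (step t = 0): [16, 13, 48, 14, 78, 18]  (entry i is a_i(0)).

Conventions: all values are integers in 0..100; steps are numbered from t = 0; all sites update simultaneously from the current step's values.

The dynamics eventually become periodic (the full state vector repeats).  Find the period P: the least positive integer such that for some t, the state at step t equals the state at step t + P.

Answer: 8
Key observation: The state at step 24, [65, 65, 65, 65, 65, 65], reappears at step 32 — and no state repeats earlier — so the cycle the system enters has period 8.

Derivation:
t=0: [16, 13, 48, 14, 78, 18]
t=1: [21, 33, 46, 23, 27, 38]
t=2: [36, 49, 60, 34, 42, 55]
t=3: [57, 64, 64, 53, 60, 63]
t=4: [62, 55, 53, 65, 60, 55]
t=5: [57, 65, 68, 54, 59, 65]
t=6: [62, 53, 49, 65, 60, 53]
t=7: [58, 67, 71, 54, 60, 68]
t=8: [60, 50, 45, 64, 58, 49]
t=9: [61, 68, 70, 56, 62, 68]
t=10: [57, 49, 45, 61, 56, 48]
t=11: [64, 69, 69, 61, 64, 68]
t=12: [52, 47, 46, 55, 52, 48]
t=13: [69, 69, 69, 69, 70, 70]
t=14: [46, 46, 45, 45, 44, 44]
t=15: [67, 67, 66, 66, 65, 65]
t=16: [49, 49, 50, 50, 51, 51]
t=17: [73, 73, 73, 73, 73, 73]
t=18: [40, 40, 40, 40, 40, 40]
t=19: [59, 59, 59, 59, 59, 59]
t=20: [61, 61, 61, 61, 61, 61]
t=21: [58, 58, 58, 58, 58, 58]
t=22: [62, 62, 62, 62, 62, 62]
t=23: [56, 56, 56, 56, 56, 56]
t=24: [65, 65, 65, 65, 65, 65]
t=25: [52, 52, 52, 52, 52, 52]
t=26: [71, 71, 71, 71, 71, 71]
t=27: [43, 43, 43, 43, 43, 43]
t=28: [64, 64, 64, 64, 64, 64]
t=29: [53, 53, 53, 53, 53, 53]
t=30: [70, 70, 70, 70, 70, 70]
t=31: [44, 44, 44, 44, 44, 44]
t=32: [65, 65, 65, 65, 65, 65]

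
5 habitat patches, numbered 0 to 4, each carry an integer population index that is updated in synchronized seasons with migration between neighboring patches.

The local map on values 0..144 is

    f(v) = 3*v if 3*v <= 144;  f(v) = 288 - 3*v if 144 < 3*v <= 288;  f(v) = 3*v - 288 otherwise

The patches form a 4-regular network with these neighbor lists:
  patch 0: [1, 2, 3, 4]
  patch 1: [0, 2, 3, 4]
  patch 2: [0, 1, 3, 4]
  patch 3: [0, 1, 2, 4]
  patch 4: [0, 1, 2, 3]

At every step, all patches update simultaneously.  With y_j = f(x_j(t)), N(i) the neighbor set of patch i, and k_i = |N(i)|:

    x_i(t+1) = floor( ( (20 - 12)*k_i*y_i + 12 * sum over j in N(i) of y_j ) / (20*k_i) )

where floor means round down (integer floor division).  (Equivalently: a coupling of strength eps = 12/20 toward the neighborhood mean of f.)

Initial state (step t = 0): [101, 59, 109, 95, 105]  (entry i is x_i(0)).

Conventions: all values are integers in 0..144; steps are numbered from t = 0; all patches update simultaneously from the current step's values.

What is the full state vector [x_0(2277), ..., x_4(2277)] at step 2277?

Simulating step by step:
t=0: [101, 59, 109, 95, 105]
t=1: [33, 57, 39, 30, 36]
t=2: [104, 108, 108, 102, 106]
t=3: [27, 30, 30, 26, 29]
t=4: [84, 86, 86, 83, 85]
t=5: [34, 32, 32, 34, 33]
t=6: [99, 98, 98, 99, 99]
t=7: [8, 7, 7, 8, 8]
t=8: [23, 22, 22, 23, 23]
t=9: [68, 67, 67, 68, 68]
t=10: [84, 85, 85, 84, 84]
t=11: [35, 34, 34, 35, 35]
t=12: [104, 103, 103, 104, 104]
t=13: [23, 22, 22, 23, 23]

Answer: [104, 103, 103, 104, 104]
Key observation: The state at step 8, [23, 22, 22, 23, 23], reappears at step 13: the system is in a cycle of period 5 from step 8 on.  Therefore the state at step 2277 equals the state at step 8 + ((2277 - 8) mod 5) = 12, which is [104, 103, 103, 104, 104].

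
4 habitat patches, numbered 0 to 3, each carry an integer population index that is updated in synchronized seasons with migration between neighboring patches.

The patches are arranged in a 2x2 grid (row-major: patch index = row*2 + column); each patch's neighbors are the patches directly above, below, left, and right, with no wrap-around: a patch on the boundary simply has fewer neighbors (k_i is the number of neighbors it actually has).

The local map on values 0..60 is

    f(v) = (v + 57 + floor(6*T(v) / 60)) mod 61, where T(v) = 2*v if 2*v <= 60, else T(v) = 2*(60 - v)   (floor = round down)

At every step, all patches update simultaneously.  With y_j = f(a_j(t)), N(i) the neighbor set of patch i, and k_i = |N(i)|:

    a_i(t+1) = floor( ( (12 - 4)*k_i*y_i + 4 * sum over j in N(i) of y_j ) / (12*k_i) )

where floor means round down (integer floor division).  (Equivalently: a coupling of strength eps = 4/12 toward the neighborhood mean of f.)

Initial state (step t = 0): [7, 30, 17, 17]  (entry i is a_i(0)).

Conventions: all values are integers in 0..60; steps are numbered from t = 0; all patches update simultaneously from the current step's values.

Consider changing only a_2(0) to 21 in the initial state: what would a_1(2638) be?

Simulating step by step:
t=0: [7, 30, 21, 17]
t=1: [11, 24, 17, 19]
t=2: [12, 20, 15, 18]
t=3: [12, 17, 13, 17]
t=4: [11, 15, 11, 15]
t=5: [9, 13, 9, 13]
t=6: [6, 10, 6, 10]
t=7: [3, 7, 3, 7]
t=8: [50, 13, 50, 13]
t=9: [41, 17, 41, 17]
t=10: [36, 20, 36, 20]
t=11: [33, 22, 33, 22]
t=12: [32, 24, 32, 24]
t=13: [31, 25, 31, 25]
t=14: [31, 27, 31, 27]
t=15: [31, 28, 31, 28]
t=16: [31, 29, 31, 29]
t=17: [31, 30, 31, 30]
t=18: [32, 32, 32, 32]
t=19: [33, 33, 33, 33]
t=20: [34, 34, 34, 34]
t=21: [35, 35, 35, 35]
t=22: [36, 36, 36, 36]
t=23: [36, 36, 36, 36]

Answer: a_1(2638) = 36
Key observation: The state at step 22, [36, 36, 36, 36], reappears at step 23: the system is in a cycle of period 1 from step 22 on.  Therefore the state at step 2638 equals the state at step 22 + ((2638 - 22) mod 1) = 22, which is [36, 36, 36, 36].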